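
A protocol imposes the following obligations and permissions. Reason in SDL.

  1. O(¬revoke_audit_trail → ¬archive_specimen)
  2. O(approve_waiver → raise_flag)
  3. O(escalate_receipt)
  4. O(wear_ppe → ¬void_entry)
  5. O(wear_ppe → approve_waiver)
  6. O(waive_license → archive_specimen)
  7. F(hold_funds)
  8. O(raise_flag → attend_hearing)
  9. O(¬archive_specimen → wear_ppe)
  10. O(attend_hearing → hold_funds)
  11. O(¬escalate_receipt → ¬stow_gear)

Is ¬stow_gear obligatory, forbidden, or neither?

Premise 11 is O(¬escalate_receipt → ¬stow_gear), but O(¬escalate_receipt) is not derivable from the premises, so it does not yield O(¬stow_gear).
No premise or chain of K-axiom applications forces O(¬stow_gear), and none forces O(stow_gear). So ¬stow_gear is neither obligatory nor forbidden under these norms.

Neither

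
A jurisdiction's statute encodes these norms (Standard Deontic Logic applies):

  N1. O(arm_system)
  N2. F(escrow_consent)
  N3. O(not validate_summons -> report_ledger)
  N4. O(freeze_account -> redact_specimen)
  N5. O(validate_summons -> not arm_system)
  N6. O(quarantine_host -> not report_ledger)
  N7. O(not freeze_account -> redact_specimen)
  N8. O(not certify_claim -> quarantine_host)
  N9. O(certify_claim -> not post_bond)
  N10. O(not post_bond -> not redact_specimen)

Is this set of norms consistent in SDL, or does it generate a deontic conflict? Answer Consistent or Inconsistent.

Inconsistent

Premises 4 and 7 cover both cases: O(freeze_account -> redact_specimen) and O(not freeze_account -> redact_specimen). Since freeze_account ∨ not freeze_account is a tautology, O(redact_specimen) follows.
Premise 10, O(not post_bond -> not redact_specimen), contraposes to O(redact_specimen -> post_bond); with O(redact_specimen) we get O(post_bond).
Premise 9 is O(certify_claim -> not post_bond); contrapositively O(post_bond -> not certify_claim). Since O(post_bond) holds, K gives O(not certify_claim).
Applying K to premise 8 (O(not certify_claim -> quarantine_host)) and O(not certify_claim) yields O(quarantine_host).
Applying K to premise 6 (O(quarantine_host -> not report_ledger)) and O(quarantine_host) yields O(not report_ledger).
Premise 3 is O(not validate_summons -> report_ledger); contrapositively O(not report_ledger -> validate_summons). Since O(not report_ledger) holds, K gives O(validate_summons).
Premise 5 is O(validate_summons -> not arm_system); since O(validate_summons), deontic closure gives O(not arm_system).
Yet premise 1 states O(arm_system).
We now have both O(not arm_system) and O(arm_system) — arm_system is simultaneously obligatory and forbidden, violating the D-axiom.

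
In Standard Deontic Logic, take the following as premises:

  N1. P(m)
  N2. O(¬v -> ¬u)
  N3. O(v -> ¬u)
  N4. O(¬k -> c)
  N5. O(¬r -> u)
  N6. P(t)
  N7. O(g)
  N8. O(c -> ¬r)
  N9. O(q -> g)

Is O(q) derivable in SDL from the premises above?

No

Premise 9 is O(q -> g); even if O(g) held, inferring O(q) would be affirming the consequent — invalid.
No other premise forces O(q). An ideal world satisfying every premise can still have q false, so O(q) is not derivable.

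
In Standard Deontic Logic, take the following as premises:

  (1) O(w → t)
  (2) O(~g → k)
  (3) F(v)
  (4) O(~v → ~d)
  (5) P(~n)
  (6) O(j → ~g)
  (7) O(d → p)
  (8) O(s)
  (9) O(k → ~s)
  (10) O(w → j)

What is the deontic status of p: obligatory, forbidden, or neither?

Neither

Premise 7 is O(d → p), but O(d) is not derivable from the premises, so it does not yield O(p).
No premise or chain of K-axiom applications forces O(p), and none forces O(~p). So p is neither obligatory nor forbidden under these norms.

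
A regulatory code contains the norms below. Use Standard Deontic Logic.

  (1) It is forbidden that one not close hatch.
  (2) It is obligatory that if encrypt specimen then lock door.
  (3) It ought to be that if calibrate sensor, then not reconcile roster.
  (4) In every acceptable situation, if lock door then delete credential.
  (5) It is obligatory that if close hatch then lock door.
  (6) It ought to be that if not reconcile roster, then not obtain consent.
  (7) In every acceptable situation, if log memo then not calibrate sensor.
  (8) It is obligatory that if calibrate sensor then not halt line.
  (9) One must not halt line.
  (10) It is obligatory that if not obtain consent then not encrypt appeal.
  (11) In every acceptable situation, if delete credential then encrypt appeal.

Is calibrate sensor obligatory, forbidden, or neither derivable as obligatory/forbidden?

Forbidden

Premise 1 is F(¬close_hatch), i.e. O(close_hatch).
With premise 5, O(close_hatch → lock_door), the K-axiom yields O(lock_door).
Applying K to premise 4 (O(lock_door → delete_credential)) and O(lock_door) yields O(delete_credential).
From O(delete_credential) and premise 11, O(delete_credential → encrypt_appeal), we obtain O(encrypt_appeal).
The contrapositive of premise 10 (O(¬obtain_consent → ¬encrypt_appeal)) is O(encrypt_appeal → obtain_consent), and O(encrypt_appeal) is already established, so O(obtain_consent).
Premise 6 is O(¬reconcile_roster → ¬obtain_consent); contrapositively O(obtain_consent → reconcile_roster). Since O(obtain_consent) holds, K gives O(reconcile_roster).
Premise 3, O(calibrate_sensor → ¬reconcile_roster), contraposes to O(reconcile_roster → ¬calibrate_sensor); with O(reconcile_roster) we get O(¬calibrate_sensor).
Premises 2, 7, 8, 9 do not contribute to this derivation.
Thus O(¬calibrate_sensor), which is F(calibrate_sensor): calibrate_sensor is forbidden.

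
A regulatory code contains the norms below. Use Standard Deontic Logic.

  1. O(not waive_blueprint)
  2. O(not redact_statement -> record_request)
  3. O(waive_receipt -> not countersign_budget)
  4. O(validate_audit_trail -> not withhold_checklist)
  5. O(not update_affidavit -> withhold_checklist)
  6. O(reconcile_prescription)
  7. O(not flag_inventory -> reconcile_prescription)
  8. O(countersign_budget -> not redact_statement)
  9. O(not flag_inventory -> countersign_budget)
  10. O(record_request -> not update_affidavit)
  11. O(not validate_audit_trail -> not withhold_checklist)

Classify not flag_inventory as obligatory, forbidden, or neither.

Forbidden

Premises 11 and 4 cover both cases: O(not validate_audit_trail -> not withhold_checklist) and O(validate_audit_trail -> not withhold_checklist). Since not validate_audit_trail ∨ validate_audit_trail is a tautology, O(not withhold_checklist) follows.
The contrapositive of premise 5 (O(not update_affidavit -> withhold_checklist)) is O(not withhold_checklist -> update_affidavit), and O(not withhold_checklist) is already established, so O(update_affidavit).
Premise 10, O(record_request -> not update_affidavit), contraposes to O(update_affidavit -> not record_request); with O(update_affidavit) we get O(not record_request).
The contrapositive of premise 2 (O(not redact_statement -> record_request)) is O(not record_request -> redact_statement), and O(not record_request) is already established, so O(redact_statement).
Premise 8 is O(countersign_budget -> not redact_statement); contrapositively O(redact_statement -> not countersign_budget). Since O(redact_statement) holds, K gives O(not countersign_budget).
The contrapositive of premise 9 (O(not flag_inventory -> countersign_budget)) is O(not countersign_budget -> flag_inventory), and O(not countersign_budget) is already established, so O(flag_inventory).
Premises 1, 3, 6, 7 do not contribute to this derivation.
Thus O(flag_inventory), which is F(not flag_inventory): not flag_inventory is forbidden.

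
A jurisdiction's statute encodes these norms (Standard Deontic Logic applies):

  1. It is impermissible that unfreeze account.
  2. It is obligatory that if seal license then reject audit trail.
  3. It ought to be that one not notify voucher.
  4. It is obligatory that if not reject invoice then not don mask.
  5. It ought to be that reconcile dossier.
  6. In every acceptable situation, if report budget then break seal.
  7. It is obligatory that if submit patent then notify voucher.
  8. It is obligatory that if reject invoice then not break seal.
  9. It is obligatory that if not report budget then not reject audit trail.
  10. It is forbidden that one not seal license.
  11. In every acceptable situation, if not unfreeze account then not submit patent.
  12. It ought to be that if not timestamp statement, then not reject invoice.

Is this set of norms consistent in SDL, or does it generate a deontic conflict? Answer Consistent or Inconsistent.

Premise 7 is O(submit_patent → notify_voucher), but O(submit_patent) is not derivable from the premises, so it does not yield O(notify_voucher).
So O(notify_voucher) is not derivable, and the apparent clash with O(¬notify_voucher) does not arise.
A world satisfying every obligation exists (e.g. break_seal=true, don_mask=false, notify_voucher=false, reconcile_dossier=true, reject_audit_trail=true, reject_invoice=false, report_budget=true, seal_license=true, submit_patent=false, timestamp_statement=false, unfreeze_account=false); no atom is both obligatory and forbidden, so the set is consistent.

Consistent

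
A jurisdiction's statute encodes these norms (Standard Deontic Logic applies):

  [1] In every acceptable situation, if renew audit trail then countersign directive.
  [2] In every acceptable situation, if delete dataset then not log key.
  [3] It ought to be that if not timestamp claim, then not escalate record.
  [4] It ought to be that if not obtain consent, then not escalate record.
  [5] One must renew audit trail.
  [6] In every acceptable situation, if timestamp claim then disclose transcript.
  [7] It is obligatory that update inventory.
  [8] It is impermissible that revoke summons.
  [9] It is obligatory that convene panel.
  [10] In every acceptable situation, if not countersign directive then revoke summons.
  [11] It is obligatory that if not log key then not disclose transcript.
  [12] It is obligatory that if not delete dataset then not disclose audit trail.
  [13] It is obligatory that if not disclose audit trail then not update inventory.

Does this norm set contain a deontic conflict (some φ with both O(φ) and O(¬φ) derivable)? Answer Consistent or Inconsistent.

Consistent

Premise 10 is O(¬countersign_directive → revoke_summons), but O(¬countersign_directive) is not derivable from the premises, so it does not yield O(revoke_summons).
So O(revoke_summons) is not derivable, and the apparent clash with O(¬revoke_summons) does not arise.
A world satisfying every obligation exists (e.g. convene_panel=true, countersign_directive=true, delete_dataset=true, disclose_audit_trail=true, disclose_transcript=false, escalate_record=false, log_key=false, obtain_consent=false, renew_audit_trail=true, revoke_summons=false, timestamp_claim=false, update_inventory=true); no atom is both obligatory and forbidden, so the set is consistent.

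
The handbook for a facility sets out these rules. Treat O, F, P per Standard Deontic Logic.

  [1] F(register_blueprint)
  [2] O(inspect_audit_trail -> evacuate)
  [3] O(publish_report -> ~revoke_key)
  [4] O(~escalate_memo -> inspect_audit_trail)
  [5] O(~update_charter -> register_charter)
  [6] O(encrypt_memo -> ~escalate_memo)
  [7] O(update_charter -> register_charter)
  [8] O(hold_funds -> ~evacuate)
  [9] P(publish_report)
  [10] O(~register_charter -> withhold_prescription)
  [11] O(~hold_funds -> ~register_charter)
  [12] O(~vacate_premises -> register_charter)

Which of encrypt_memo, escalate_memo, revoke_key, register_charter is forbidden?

Premises 7 and 5 are O(update_charter -> register_charter) and O(~update_charter -> register_charter); every ideal world satisfies update_charter or ~update_charter, so in either case register_charter holds — hence O(register_charter).
The contrapositive of premise 11 (O(~hold_funds -> ~register_charter)) is O(register_charter -> hold_funds), and O(register_charter) is already established, so O(hold_funds).
From O(hold_funds) and premise 8, O(hold_funds -> ~evacuate), we obtain O(~evacuate).
Premise 2, O(inspect_audit_trail -> evacuate), contraposes to O(~evacuate -> ~inspect_audit_trail); with O(~evacuate) we get O(~inspect_audit_trail).
The contrapositive of premise 4 (O(~escalate_memo -> inspect_audit_trail)) is O(~inspect_audit_trail -> escalate_memo), and O(~inspect_audit_trail) is already established, so O(escalate_memo).
Premise 6, O(encrypt_memo -> ~escalate_memo), contraposes to O(escalate_memo -> ~encrypt_memo); with O(escalate_memo) we get O(~encrypt_memo).
So O(~encrypt_memo) holds, i.e. encrypt_memo is forbidden. None of the other listed options is forbidden under the premises.

encrypt_memo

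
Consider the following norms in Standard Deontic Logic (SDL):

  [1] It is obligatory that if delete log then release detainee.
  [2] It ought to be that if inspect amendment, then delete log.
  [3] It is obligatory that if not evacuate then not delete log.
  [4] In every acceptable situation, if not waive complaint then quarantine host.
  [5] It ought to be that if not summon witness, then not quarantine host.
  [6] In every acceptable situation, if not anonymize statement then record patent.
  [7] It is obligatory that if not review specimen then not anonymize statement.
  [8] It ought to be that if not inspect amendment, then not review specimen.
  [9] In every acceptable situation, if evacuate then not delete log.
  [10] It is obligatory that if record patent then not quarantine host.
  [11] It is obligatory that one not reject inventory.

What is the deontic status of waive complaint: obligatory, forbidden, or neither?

Obligatory

Premises 9 and 3 are O(evacuate → ¬delete_log) and O(¬evacuate → ¬delete_log); every ideal world satisfies evacuate or ¬evacuate, so in either case ¬delete_log holds — hence O(¬delete_log).
Premise 2, O(inspect_amendment → delete_log), contraposes to O(¬delete_log → ¬inspect_amendment); with O(¬delete_log) we get O(¬inspect_amendment).
From O(¬inspect_amendment) and premise 8, O(¬inspect_amendment → ¬review_specimen), we obtain O(¬review_specimen).
Applying K to premise 7 (O(¬review_specimen → ¬anonymize_statement)) and O(¬review_specimen) yields O(¬anonymize_statement).
From O(¬anonymize_statement) and premise 6, O(¬anonymize_statement → record_patent), we obtain O(record_patent).
With premise 10, O(record_patent → ¬quarantine_host), the K-axiom yields O(¬quarantine_host).
Premise 4, O(¬waive_complaint → quarantine_host), contraposes to O(¬quarantine_host → waive_complaint); with O(¬quarantine_host) we get O(waive_complaint).
Premises 1, 5, 11 do not contribute to this derivation.
Hence waive_complaint is obligatory.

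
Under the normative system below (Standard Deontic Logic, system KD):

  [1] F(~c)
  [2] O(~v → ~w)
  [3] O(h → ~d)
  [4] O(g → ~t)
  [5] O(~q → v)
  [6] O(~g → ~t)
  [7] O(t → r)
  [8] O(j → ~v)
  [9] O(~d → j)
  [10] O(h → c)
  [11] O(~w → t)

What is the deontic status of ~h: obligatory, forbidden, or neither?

Premises 6 and 4 are O(~g → ~t) and O(g → ~t); every ideal world satisfies ~g or g, so in either case ~t holds — hence O(~t).
Premise 11 is O(~w → t); contrapositively O(~t → w). Since O(~t) holds, K gives O(w).
Premise 2, O(~v → ~w), contraposes to O(w → v); with O(w) we get O(v).
Premise 8, O(j → ~v), contraposes to O(v → ~j); with O(v) we get O(~j).
Premise 9, O(~d → j), contraposes to O(~j → d); with O(~j) we get O(d).
The contrapositive of premise 3 (O(h → ~d)) is O(d → ~h), and O(d) is already established, so O(~h).
Premises 1, 5, 7, 10 do not contribute to this derivation.
Hence ~h is obligatory.

Obligatory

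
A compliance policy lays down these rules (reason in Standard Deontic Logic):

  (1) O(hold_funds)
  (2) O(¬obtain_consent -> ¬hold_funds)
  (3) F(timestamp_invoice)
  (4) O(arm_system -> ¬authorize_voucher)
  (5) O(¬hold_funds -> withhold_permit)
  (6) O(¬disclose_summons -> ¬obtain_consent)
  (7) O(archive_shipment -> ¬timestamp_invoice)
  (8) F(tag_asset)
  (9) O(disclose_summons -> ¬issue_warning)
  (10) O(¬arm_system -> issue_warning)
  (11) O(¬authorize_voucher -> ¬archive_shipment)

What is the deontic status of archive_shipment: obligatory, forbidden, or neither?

Forbidden

From premise 1 we have O(hold_funds).
Premise 2 is O(¬obtain_consent -> ¬hold_funds); contrapositively O(hold_funds -> obtain_consent). Since O(hold_funds) holds, K gives O(obtain_consent).
Premise 6 is O(¬disclose_summons -> ¬obtain_consent); contrapositively O(obtain_consent -> disclose_summons). Since O(obtain_consent) holds, K gives O(disclose_summons).
From O(disclose_summons) and premise 9, O(disclose_summons -> ¬issue_warning), we obtain O(¬issue_warning).
The contrapositive of premise 10 (O(¬arm_system -> issue_warning)) is O(¬issue_warning -> arm_system), and O(¬issue_warning) is already established, so O(arm_system).
Premise 4 is O(arm_system -> ¬authorize_voucher); since O(arm_system), deontic closure gives O(¬authorize_voucher).
With premise 11, O(¬authorize_voucher -> ¬archive_shipment), the K-axiom yields O(¬archive_shipment).
Premises 3, 5, 7, 8 do not contribute to this derivation.
Thus O(¬archive_shipment), which is F(archive_shipment): archive_shipment is forbidden.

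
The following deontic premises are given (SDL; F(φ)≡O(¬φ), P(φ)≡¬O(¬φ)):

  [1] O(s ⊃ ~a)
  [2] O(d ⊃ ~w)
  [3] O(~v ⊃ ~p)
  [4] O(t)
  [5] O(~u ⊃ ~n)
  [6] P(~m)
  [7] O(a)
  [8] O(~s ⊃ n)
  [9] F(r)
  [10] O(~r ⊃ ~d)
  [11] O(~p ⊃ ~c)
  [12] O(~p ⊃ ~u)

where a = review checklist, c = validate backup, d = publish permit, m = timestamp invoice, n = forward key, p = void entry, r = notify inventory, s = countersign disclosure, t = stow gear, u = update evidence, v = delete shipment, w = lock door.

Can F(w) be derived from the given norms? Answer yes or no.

No

Premise 2 is O(d ⊃ ~w), but O(d) is not derivable from the premises, so it does not yield O(~w).
No other premise forces O(~w). An ideal world satisfying every premise can still have w true, so F(w) is not derivable.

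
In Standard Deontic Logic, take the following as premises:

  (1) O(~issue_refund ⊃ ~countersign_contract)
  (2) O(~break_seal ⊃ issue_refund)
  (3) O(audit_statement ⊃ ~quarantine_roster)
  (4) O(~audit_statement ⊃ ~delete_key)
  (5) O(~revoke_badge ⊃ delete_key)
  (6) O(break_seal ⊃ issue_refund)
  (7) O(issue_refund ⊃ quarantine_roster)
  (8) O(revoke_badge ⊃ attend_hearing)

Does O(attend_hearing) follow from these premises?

By case analysis on break_seal: premise 6 gives O(break_seal ⊃ issue_refund) and premise 2 gives O(~break_seal ⊃ issue_refund), so O(issue_refund) either way.
With premise 7, O(issue_refund ⊃ quarantine_roster), the K-axiom yields O(quarantine_roster).
Premise 3 is O(audit_statement ⊃ ~quarantine_roster); contrapositively O(quarantine_roster ⊃ ~audit_statement). Since O(quarantine_roster) holds, K gives O(~audit_statement).
From O(~audit_statement) and premise 4, O(~audit_statement ⊃ ~delete_key), we obtain O(~delete_key).
Premise 5, O(~revoke_badge ⊃ delete_key), contraposes to O(~delete_key ⊃ revoke_badge); with O(~delete_key) we get O(revoke_badge).
Applying K to premise 8 (O(revoke_badge ⊃ attend_hearing)) and O(revoke_badge) yields O(attend_hearing).
Premise 1 does not contribute to this derivation.
So O(attend_hearing) follows.

Yes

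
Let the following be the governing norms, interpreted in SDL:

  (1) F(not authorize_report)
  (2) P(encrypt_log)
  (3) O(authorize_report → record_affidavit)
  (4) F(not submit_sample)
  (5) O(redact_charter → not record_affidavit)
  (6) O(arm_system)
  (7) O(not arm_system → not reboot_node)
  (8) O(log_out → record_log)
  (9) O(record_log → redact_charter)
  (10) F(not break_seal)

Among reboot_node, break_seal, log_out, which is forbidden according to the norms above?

log_out

Premise 1 is F(not authorize_report), i.e. O(authorize_report).
Applying K to premise 3 (O(authorize_report → record_affidavit)) and O(authorize_report) yields O(record_affidavit).
Premise 5, O(redact_charter → not record_affidavit), contraposes to O(record_affidavit → not redact_charter); with O(record_affidavit) we get O(not redact_charter).
Premise 9 is O(record_log → redact_charter); contrapositively O(not redact_charter → not record_log). Since O(not redact_charter) holds, K gives O(not record_log).
Premise 8, O(log_out → record_log), contraposes to O(not record_log → not log_out); with O(not record_log) we get O(not log_out).
So O(not log_out) holds, i.e. log_out is forbidden. None of the other listed options is forbidden under the premises.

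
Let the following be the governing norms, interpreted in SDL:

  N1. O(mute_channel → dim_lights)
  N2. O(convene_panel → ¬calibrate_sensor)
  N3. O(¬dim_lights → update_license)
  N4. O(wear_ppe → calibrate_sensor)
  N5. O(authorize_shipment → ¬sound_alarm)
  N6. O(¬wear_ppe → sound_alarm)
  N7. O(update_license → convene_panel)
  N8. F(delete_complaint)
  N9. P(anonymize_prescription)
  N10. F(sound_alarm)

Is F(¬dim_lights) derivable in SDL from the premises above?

Premise 10, F(sound_alarm), is equivalent to O(¬sound_alarm).
Premise 6 is O(¬wear_ppe → sound_alarm); contrapositively O(¬sound_alarm → wear_ppe). Since O(¬sound_alarm) holds, K gives O(wear_ppe).
Applying K to premise 4 (O(wear_ppe → calibrate_sensor)) and O(wear_ppe) yields O(calibrate_sensor).
Premise 2 is O(convene_panel → ¬calibrate_sensor); contrapositively O(calibrate_sensor → ¬convene_panel). Since O(calibrate_sensor) holds, K gives O(¬convene_panel).
The contrapositive of premise 7 (O(update_license → convene_panel)) is O(¬convene_panel → ¬update_license), and O(¬convene_panel) is already established, so O(¬update_license).
Premise 3, O(¬dim_lights → update_license), contraposes to O(¬update_license → dim_lights); with O(¬update_license) we get O(dim_lights).
Premises 1, 5, 8, 9 do not contribute to this derivation.
So O(dim_lights) holds, i.e. F(¬dim_lights). The claim follows.

Yes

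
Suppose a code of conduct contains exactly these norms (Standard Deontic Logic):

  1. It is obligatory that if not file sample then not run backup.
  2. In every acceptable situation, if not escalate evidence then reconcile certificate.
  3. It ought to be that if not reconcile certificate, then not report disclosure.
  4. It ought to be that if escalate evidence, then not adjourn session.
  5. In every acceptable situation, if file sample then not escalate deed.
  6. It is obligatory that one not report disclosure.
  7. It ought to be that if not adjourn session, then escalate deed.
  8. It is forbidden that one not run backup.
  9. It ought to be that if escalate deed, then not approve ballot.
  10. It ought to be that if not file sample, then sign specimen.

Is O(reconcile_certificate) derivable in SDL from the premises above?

Yes

Premise 8, F(¬run_backup), is equivalent to O(run_backup).
The contrapositive of premise 1 (O(¬file_sample → ¬run_backup)) is O(run_backup → file_sample), and O(run_backup) is already established, so O(file_sample).
From O(file_sample) and premise 5, O(file_sample → ¬escalate_deed), we obtain O(¬escalate_deed).
The contrapositive of premise 7 (O(¬adjourn_session → escalate_deed)) is O(¬escalate_deed → adjourn_session), and O(¬escalate_deed) is already established, so O(adjourn_session).
Premise 4, O(escalate_evidence → ¬adjourn_session), contraposes to O(adjourn_session → ¬escalate_evidence); with O(adjourn_session) we get O(¬escalate_evidence).
Applying K to premise 2 (O(¬escalate_evidence → reconcile_certificate)) and O(¬escalate_evidence) yields O(reconcile_certificate).
Premises 3, 6, 9, 10 do not contribute to this derivation.
So O(reconcile_certificate) follows.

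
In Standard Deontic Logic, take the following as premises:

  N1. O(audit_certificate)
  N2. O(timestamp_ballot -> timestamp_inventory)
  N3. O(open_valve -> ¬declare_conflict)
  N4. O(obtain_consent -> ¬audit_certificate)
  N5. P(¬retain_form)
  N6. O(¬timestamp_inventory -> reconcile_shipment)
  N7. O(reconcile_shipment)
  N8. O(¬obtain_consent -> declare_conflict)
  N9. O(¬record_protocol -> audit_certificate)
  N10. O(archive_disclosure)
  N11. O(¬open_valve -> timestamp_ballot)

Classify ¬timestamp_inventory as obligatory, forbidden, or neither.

Forbidden

From premise 1 we have O(audit_certificate).
Premise 4 is O(obtain_consent -> ¬audit_certificate); contrapositively O(audit_certificate -> ¬obtain_consent). Since O(audit_certificate) holds, K gives O(¬obtain_consent).
From O(¬obtain_consent) and premise 8, O(¬obtain_consent -> declare_conflict), we obtain O(declare_conflict).
Premise 3, O(open_valve -> ¬declare_conflict), contraposes to O(declare_conflict -> ¬open_valve); with O(declare_conflict) we get O(¬open_valve).
Premise 11 is O(¬open_valve -> timestamp_ballot); since O(¬open_valve), deontic closure gives O(timestamp_ballot).
With premise 2, O(timestamp_ballot -> timestamp_inventory), the K-axiom yields O(timestamp_inventory).
Premises 5, 6, 7, 9, 10 do not contribute to this derivation.
Thus O(timestamp_inventory), which is F(¬timestamp_inventory): ¬timestamp_inventory is forbidden.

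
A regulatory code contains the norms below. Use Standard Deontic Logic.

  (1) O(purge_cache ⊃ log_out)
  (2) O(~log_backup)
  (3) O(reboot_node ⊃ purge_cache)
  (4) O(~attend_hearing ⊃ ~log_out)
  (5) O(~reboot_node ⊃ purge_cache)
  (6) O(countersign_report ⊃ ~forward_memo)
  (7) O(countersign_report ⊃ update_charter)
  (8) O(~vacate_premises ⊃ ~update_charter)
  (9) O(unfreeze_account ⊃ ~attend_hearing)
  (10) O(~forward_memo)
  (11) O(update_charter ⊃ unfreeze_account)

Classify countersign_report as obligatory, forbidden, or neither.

By case analysis on ~reboot_node: premise 5 gives O(~reboot_node ⊃ purge_cache) and premise 3 gives O(reboot_node ⊃ purge_cache), so O(purge_cache) either way.
Premise 1 is O(purge_cache ⊃ log_out); since O(purge_cache), deontic closure gives O(log_out).
The contrapositive of premise 4 (O(~attend_hearing ⊃ ~log_out)) is O(log_out ⊃ attend_hearing), and O(log_out) is already established, so O(attend_hearing).
Premise 9 is O(unfreeze_account ⊃ ~attend_hearing); contrapositively O(attend_hearing ⊃ ~unfreeze_account). Since O(attend_hearing) holds, K gives O(~unfreeze_account).
Premise 11 is O(update_charter ⊃ unfreeze_account); contrapositively O(~unfreeze_account ⊃ ~update_charter). Since O(~unfreeze_account) holds, K gives O(~update_charter).
The contrapositive of premise 7 (O(countersign_report ⊃ update_charter)) is O(~update_charter ⊃ ~countersign_report), and O(~update_charter) is already established, so O(~countersign_report).
Premises 2, 6, 8, 10 do not contribute to this derivation.
Thus O(~countersign_report), which is F(countersign_report): countersign_report is forbidden.

Forbidden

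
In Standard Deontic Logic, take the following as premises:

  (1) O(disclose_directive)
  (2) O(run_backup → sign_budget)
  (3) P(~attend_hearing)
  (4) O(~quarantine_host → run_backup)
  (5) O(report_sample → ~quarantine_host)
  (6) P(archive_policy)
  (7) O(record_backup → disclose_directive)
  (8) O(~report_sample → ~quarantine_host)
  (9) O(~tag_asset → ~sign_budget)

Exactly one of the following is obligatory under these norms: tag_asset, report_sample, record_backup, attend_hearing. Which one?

Premises 8 and 5 are O(~report_sample → ~quarantine_host) and O(report_sample → ~quarantine_host); every ideal world satisfies ~report_sample or report_sample, so in either case ~quarantine_host holds — hence O(~quarantine_host).
Applying K to premise 4 (O(~quarantine_host → run_backup)) and O(~quarantine_host) yields O(run_backup).
Applying K to premise 2 (O(run_backup → sign_budget)) and O(run_backup) yields O(sign_budget).
Premise 9, O(~tag_asset → ~sign_budget), contraposes to O(sign_budget → tag_asset); with O(sign_budget) we get O(tag_asset).
So O(tag_asset) holds — tag_asset is obligatory. None of the other listed options is made obligatory by any chain of premises.

tag_asset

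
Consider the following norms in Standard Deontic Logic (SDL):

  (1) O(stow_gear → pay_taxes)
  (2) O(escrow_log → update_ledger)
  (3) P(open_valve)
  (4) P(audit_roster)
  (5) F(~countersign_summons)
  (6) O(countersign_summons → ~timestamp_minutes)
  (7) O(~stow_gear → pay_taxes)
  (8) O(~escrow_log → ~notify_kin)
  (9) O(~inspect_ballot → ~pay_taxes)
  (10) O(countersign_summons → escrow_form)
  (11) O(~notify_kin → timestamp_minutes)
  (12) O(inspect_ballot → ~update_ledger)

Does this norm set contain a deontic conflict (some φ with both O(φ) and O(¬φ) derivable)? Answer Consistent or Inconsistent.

By case analysis on ~stow_gear: premise 7 gives O(~stow_gear → pay_taxes) and premise 1 gives O(stow_gear → pay_taxes), so O(pay_taxes) either way.
Premise 9, O(~inspect_ballot → ~pay_taxes), contraposes to O(pay_taxes → inspect_ballot); with O(pay_taxes) we get O(inspect_ballot).
From O(inspect_ballot) and premise 12, O(inspect_ballot → ~update_ledger), we obtain O(~update_ledger).
The contrapositive of premise 2 (O(escrow_log → update_ledger)) is O(~update_ledger → ~escrow_log), and O(~update_ledger) is already established, so O(~escrow_log).
Applying K to premise 8 (O(~escrow_log → ~notify_kin)) and O(~escrow_log) yields O(~notify_kin).
Applying K to premise 11 (O(~notify_kin → timestamp_minutes)) and O(~notify_kin) yields O(timestamp_minutes).
The contrapositive of premise 6 (O(countersign_summons → ~timestamp_minutes)) is O(timestamp_minutes → ~countersign_summons), and O(timestamp_minutes) is already established, so O(~countersign_summons).
Yet premise 5 is F(~countersign_summons), i.e. O(countersign_summons).
We now have both O(~countersign_summons) and O(countersign_summons) — countersign_summons is simultaneously obligatory and forbidden, violating the D-axiom.

Inconsistent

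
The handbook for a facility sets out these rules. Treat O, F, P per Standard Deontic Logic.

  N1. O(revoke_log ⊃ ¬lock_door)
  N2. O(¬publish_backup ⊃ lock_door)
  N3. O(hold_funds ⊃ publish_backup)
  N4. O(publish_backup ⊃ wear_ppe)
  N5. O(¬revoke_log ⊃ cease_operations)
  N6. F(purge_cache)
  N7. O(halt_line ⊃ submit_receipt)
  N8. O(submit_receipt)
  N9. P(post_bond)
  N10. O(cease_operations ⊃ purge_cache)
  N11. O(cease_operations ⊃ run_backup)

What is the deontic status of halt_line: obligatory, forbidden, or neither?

Premise 7 is O(halt_line ⊃ submit_receipt); even if O(submit_receipt) held, inferring O(halt_line) would be affirming the consequent — invalid.
No premise or chain of K-axiom applications forces O(halt_line), and none forces O(¬halt_line). So halt_line is neither obligatory nor forbidden under these norms.

Neither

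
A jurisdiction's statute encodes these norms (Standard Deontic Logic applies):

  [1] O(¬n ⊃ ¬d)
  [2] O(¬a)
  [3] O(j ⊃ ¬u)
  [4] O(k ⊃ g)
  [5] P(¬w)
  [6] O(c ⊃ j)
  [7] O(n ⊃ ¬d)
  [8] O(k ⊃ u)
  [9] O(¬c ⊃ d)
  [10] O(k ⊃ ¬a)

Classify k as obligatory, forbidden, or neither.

Forbidden

Premises 7 and 1 cover both cases: O(n ⊃ ¬d) and O(¬n ⊃ ¬d). Since n ∨ ¬n is a tautology, O(¬d) follows.
The contrapositive of premise 9 (O(¬c ⊃ d)) is O(¬d ⊃ c), and O(¬d) is already established, so O(c).
Premise 6 is O(c ⊃ j); since O(c), deontic closure gives O(j).
From O(j) and premise 3, O(j ⊃ ¬u), we obtain O(¬u).
The contrapositive of premise 8 (O(k ⊃ u)) is O(¬u ⊃ ¬k), and O(¬u) is already established, so O(¬k).
Premises 2, 4, 5, 10 do not contribute to this derivation.
Thus O(¬k), which is F(k): k is forbidden.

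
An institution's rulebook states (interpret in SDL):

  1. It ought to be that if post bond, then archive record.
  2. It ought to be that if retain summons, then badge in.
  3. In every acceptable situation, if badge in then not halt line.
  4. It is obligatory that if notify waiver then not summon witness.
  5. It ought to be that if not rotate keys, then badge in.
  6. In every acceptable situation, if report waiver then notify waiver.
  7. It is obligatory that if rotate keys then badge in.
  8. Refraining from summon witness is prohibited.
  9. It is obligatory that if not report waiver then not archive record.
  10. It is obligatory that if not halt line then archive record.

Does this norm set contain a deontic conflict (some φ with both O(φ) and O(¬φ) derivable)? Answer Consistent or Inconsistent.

Inconsistent

Premises 7 and 5 are O(rotate_keys → badge_in) and O(¬rotate_keys → badge_in); every ideal world satisfies rotate_keys or ¬rotate_keys, so in either case badge_in holds — hence O(badge_in).
From O(badge_in) and premise 3, O(badge_in → ¬halt_line), we obtain O(¬halt_line).
With premise 10, O(¬halt_line → archive_record), the K-axiom yields O(archive_record).
Premise 9 is O(¬report_waiver → ¬archive_record); contrapositively O(archive_record → report_waiver). Since O(archive_record) holds, K gives O(report_waiver).
From O(report_waiver) and premise 6, O(report_waiver → notify_waiver), we obtain O(notify_waiver).
Applying K to premise 4 (O(notify_waiver → ¬summon_witness)) and O(notify_waiver) yields O(¬summon_witness).
But premise 8, F(¬summon_witness), means O(summon_witness).
We now have both O(¬summon_witness) and O(summon_witness) — summon_witness is simultaneously obligatory and forbidden, violating the D-axiom.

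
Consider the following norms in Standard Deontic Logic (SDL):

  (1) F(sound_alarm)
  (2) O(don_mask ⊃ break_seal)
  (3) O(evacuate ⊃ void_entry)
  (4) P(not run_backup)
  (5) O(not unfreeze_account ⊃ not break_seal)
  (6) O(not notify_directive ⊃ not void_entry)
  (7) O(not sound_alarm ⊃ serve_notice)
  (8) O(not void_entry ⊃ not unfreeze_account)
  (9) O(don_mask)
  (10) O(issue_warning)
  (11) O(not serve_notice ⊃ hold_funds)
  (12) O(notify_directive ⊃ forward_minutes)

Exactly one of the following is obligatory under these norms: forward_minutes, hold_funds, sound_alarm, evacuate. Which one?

forward_minutes

From premise 9 we have O(don_mask).
Premise 2 is O(don_mask ⊃ break_seal); since O(don_mask), deontic closure gives O(break_seal).
The contrapositive of premise 5 (O(not unfreeze_account ⊃ not break_seal)) is O(break_seal ⊃ unfreeze_account), and O(break_seal) is already established, so O(unfreeze_account).
Premise 8 is O(not void_entry ⊃ not unfreeze_account); contrapositively O(unfreeze_account ⊃ void_entry). Since O(unfreeze_account) holds, K gives O(void_entry).
Premise 6, O(not notify_directive ⊃ not void_entry), contraposes to O(void_entry ⊃ notify_directive); with O(void_entry) we get O(notify_directive).
With premise 12, O(notify_directive ⊃ forward_minutes), the K-axiom yields O(forward_minutes).
So O(forward_minutes) holds — forward_minutes is obligatory. None of the other listed options is made obligatory by any chain of premises.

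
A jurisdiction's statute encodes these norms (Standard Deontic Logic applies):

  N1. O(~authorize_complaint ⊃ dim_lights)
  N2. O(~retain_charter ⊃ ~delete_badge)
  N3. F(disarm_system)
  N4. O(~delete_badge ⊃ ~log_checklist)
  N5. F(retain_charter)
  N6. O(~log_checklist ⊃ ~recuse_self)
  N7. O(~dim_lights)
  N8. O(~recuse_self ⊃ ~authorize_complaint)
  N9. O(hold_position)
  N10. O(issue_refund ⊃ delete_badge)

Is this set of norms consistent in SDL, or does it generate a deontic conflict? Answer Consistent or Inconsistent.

Premise 7 states O(~dim_lights) outright.
The contrapositive of premise 1 (O(~authorize_complaint ⊃ dim_lights)) is O(~dim_lights ⊃ authorize_complaint), and O(~dim_lights) is already established, so O(authorize_complaint).
Premise 8, O(~recuse_self ⊃ ~authorize_complaint), contraposes to O(authorize_complaint ⊃ recuse_self); with O(authorize_complaint) we get O(recuse_self).
Premise 6 is O(~log_checklist ⊃ ~recuse_self); contrapositively O(recuse_self ⊃ log_checklist). Since O(recuse_self) holds, K gives O(log_checklist).
The contrapositive of premise 4 (O(~delete_badge ⊃ ~log_checklist)) is O(log_checklist ⊃ delete_badge), and O(log_checklist) is already established, so O(delete_badge).
The contrapositive of premise 2 (O(~retain_charter ⊃ ~delete_badge)) is O(delete_badge ⊃ retain_charter), and O(delete_badge) is already established, so O(retain_charter).
However, F(retain_charter) at premise 5 amounts to O(~retain_charter).
We now have both O(retain_charter) and O(~retain_charter) — retain_charter is simultaneously obligatory and forbidden, violating the D-axiom.

Inconsistent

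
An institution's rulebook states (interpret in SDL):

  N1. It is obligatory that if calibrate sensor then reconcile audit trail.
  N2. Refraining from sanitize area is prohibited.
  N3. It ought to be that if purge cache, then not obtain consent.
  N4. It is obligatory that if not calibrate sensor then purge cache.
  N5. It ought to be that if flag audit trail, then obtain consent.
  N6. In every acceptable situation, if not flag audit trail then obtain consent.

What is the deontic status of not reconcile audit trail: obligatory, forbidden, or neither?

By case analysis on ¬flag_audit_trail: premise 6 gives O(¬flag_audit_trail → obtain_consent) and premise 5 gives O(flag_audit_trail → obtain_consent), so O(obtain_consent) either way.
Premise 3, O(purge_cache → ¬obtain_consent), contraposes to O(obtain_consent → ¬purge_cache); with O(obtain_consent) we get O(¬purge_cache).
Premise 4 is O(¬calibrate_sensor → purge_cache); contrapositively O(¬purge_cache → calibrate_sensor). Since O(¬purge_cache) holds, K gives O(calibrate_sensor).
From O(calibrate_sensor) and premise 1, O(calibrate_sensor → reconcile_audit_trail), we obtain O(reconcile_audit_trail).
Premise 2 does not contribute to this derivation.
Thus O(reconcile_audit_trail), which is F(¬reconcile_audit_trail): ¬reconcile_audit_trail is forbidden.

Forbidden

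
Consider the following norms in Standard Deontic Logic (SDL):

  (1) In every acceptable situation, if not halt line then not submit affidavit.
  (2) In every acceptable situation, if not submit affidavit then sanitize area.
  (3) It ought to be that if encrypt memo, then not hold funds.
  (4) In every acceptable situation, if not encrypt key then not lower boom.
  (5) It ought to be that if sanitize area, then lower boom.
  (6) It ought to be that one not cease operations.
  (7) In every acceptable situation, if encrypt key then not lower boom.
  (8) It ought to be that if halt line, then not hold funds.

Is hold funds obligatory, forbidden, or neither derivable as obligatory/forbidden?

Premises 7 and 4 are O(encrypt_key → ¬lower_boom) and O(¬encrypt_key → ¬lower_boom); every ideal world satisfies encrypt_key or ¬encrypt_key, so in either case ¬lower_boom holds — hence O(¬lower_boom).
The contrapositive of premise 5 (O(sanitize_area → lower_boom)) is O(¬lower_boom → ¬sanitize_area), and O(¬lower_boom) is already established, so O(¬sanitize_area).
Premise 2 is O(¬submit_affidavit → sanitize_area); contrapositively O(¬sanitize_area → submit_affidavit). Since O(¬sanitize_area) holds, K gives O(submit_affidavit).
Premise 1, O(¬halt_line → ¬submit_affidavit), contraposes to O(submit_affidavit → halt_line); with O(submit_affidavit) we get O(halt_line).
With premise 8, O(halt_line → ¬hold_funds), the K-axiom yields O(¬hold_funds).
Premises 3, 6 do not contribute to this derivation.
Thus O(¬hold_funds), which is F(hold_funds): hold_funds is forbidden.

Forbidden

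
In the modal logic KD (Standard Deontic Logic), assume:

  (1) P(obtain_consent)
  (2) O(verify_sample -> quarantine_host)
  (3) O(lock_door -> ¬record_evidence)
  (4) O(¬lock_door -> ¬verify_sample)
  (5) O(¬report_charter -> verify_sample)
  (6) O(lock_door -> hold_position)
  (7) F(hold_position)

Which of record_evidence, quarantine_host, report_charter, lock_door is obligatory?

Premise 7, F(hold_position), is equivalent to O(¬hold_position).
Premise 6 is O(lock_door -> hold_position); contrapositively O(¬hold_position -> ¬lock_door). Since O(¬hold_position) holds, K gives O(¬lock_door).
With premise 4, O(¬lock_door -> ¬verify_sample), the K-axiom yields O(¬verify_sample).
The contrapositive of premise 5 (O(¬report_charter -> verify_sample)) is O(¬verify_sample -> report_charter), and O(¬verify_sample) is already established, so O(report_charter).
So O(report_charter) holds — report_charter is obligatory. None of the other listed options is made obligatory by any chain of premises.

report_charter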